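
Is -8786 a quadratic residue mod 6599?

Reduce the numerator: -8786 ≡ 4412 (mod 6599), so (-8786/6599) = (4412/6599).
Factor out 2: 4412 = 2^2·1103. Since 6599 ≡ 7 (mod 8), (2/6599) = +1, and (2/6599)^2 = +1. Now have (1103/6599).
Both 1103 ≡ 3 and 6599 ≡ 3 (mod 4), so reciprocity gives (1103/6599) = -(6599/1103). Reduce: 6599 ≡ 1084 (mod 1103). Now have -(1084/1103).
Factor out 2: 1084 = 2^2·271. Since 1103 ≡ 7 (mod 8), (2/1103) = +1, and (2/1103)^2 = +1. Now have -(271/1103).
Both 271 ≡ 3 and 1103 ≡ 3 (mod 4), so reciprocity gives (271/1103) = -(1103/271). Reduce: 1103 ≡ 19 (mod 271). Now have (19/271).
Both 19 ≡ 3 and 271 ≡ 3 (mod 4), so reciprocity gives (19/271) = -(271/19). Reduce: 271 ≡ 5 (mod 19). Now have -(5/19).
5 ≡ 1 (mod 4), so quadratic reciprocity gives (5/19) = (19/5). Reduce: 19 ≡ 4 (mod 5). Now have -(4/5).
Factor out 2: 4 = 2^2. Since 5 ≡ 5 (mod 8), (2/5) = -1, and (2/5)^2 = +1. Now have -(1/5).
(1/5) = 1. Collecting the sign factors: -1.
(-8786/6599) = -1, and 6599 is prime, so -8786 is not a quadratic residue mod 6599.

no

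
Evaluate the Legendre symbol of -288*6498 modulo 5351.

By multiplicativity, (-288·6498 / 5351) = (-288 / 5351)·(6498 / 5351).
First factor (-288 / 5351):
(-288 / 5351)
  = -(288 / 5351)    [5351 ≡ 3 mod 4 ⇒ (-1 / 5351) = -1]
  = -(9 / 5351)    [5351 ≡ 7 mod 8 ⇒ (2 / 5351)^5 = +1]
  = -(5351 / 9)    [QR: 9 ≡ 1 mod 4, sign kept]
  = -(5 / 9)    [5351 ≡ 5 mod 9]
  = -(9 / 5)    [QR: 5 ≡ 1 mod 4, sign kept]
  = -(4 / 5)    [9 ≡ 4 mod 5]
  = -(1 / 5)    [5 ≡ 5 mod 8 ⇒ (2 / 5)^2 = +1]
  = -1    [(1 / 5) = 1]
Second factor (6498 / 5351):
(6498 / 5351)
  = (1147 / 5351)    [6498 ≡ 1147 mod 5351]
  = -(5351 / 1147)    [QR: both ≡ 3 mod 4, sign flips]
  = -(763 / 1147)    [5351 ≡ 763 mod 1147]
  = (1147 / 763)    [QR: both ≡ 3 mod 4, sign flips]
  = (384 / 763)    [1147 ≡ 384 mod 763]
  = -(3 / 763)    [763 ≡ 3 mod 8 ⇒ (2 / 763)^7 = -1]
  = (763 / 3)    [QR: both ≡ 3 mod 4, sign flips]
  = (1 / 3)    [763 ≡ 1 mod 3]
  = 1    [(1 / 3) = 1]
Product: (-1)·(1) = -1.

-1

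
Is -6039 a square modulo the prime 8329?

yes

(-6039/8329)
  = (2290/8329)    [-6039 ≡ 2290 mod 8329]
  = (1145/8329)    [8329 ≡ 1 mod 8 ⇒ (2/8329) = +1]
  = (8329/1145)    [QR: 1145 ≡ 1 mod 4, sign kept]
  = (314/1145)    [8329 ≡ 314 mod 1145]
  = (157/1145)    [1145 ≡ 1 mod 8 ⇒ (2/1145) = +1]
  = (1145/157)    [QR: 157 ≡ 1 mod 4, sign kept]
  = (46/157)    [1145 ≡ 46 mod 157]
  = -(23/157)    [157 ≡ 5 mod 8 ⇒ (2/157) = -1]
  = -(157/23)    [QR: 157 ≡ 1 mod 4, sign kept]
  = -(19/23)    [157 ≡ 19 mod 23]
  = (23/19)    [QR: both ≡ 3 mod 4, sign flips]
  = (4/19)    [23 ≡ 4 mod 19]
  = (1/19)    [19 ≡ 3 mod 8 ⇒ (2/19)^2 = +1]
  = 1    [(1/19) = 1]
The Legendre symbol is 1, so x^2 ≡ -6039 (mod 8329) has solution.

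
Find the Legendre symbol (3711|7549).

(3711|7549)
  = (7549|3711)    [QR: 7549 ≡ 1 mod 4, sign kept]
  = (127|3711)    [7549 ≡ 127 mod 3711]
  = -(3711|127)    [QR: both ≡ 3 mod 4, sign flips]
  = -(28|127)    [3711 ≡ 28 mod 127]
  = -(7|127)    [127 ≡ 7 mod 8 ⇒ (2|127)^2 = +1]
  = (127|7)    [QR: both ≡ 3 mod 4, sign flips]
  = (1|7)    [127 ≡ 1 mod 7]
  = 1    [(1|7) = 1]

1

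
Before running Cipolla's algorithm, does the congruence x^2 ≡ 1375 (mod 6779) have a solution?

no

(1375|6779)
  = -(6779|1375)    [QR: both ≡ 3 mod 4, sign flips]
  = -(1279|1375)    [6779 ≡ 1279 mod 1375]
  = (1375|1279)    [QR: both ≡ 3 mod 4, sign flips]
  = (96|1279)    [1375 ≡ 96 mod 1279]
  = (3|1279)    [1279 ≡ 7 mod 8 ⇒ (2|1279)^5 = +1]
  = -(1279|3)    [QR: both ≡ 3 mod 4, sign flips]
  = -(1|3)    [1279 ≡ 1 mod 3]
  = -1    [(1|3) = 1]
(1375|6779) = -1, and 6779 is prime, so 1375 is not a quadratic residue mod 6779.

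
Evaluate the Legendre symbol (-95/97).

1

(-95/97)
  = (2/97)    [-95 ≡ 2 mod 97]
  = (1/97)    [97 ≡ 1 mod 8 ⇒ (2/97) = +1]
  = 1    [(1/97) = 1]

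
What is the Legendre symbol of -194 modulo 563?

-1

Pull out -1: (-194/563) = (-1/563)·(194/563). Since 563 ≡ 3 (mod 4), (-1/563) = -1. Now have -(194/563).
Factor out 2: 194 = 2·97. Since 563 ≡ 3 (mod 8), (2/563) = -1. Now have (97/563).
97 ≡ 1 (mod 4), so quadratic reciprocity gives (97/563) = (563/97). Reduce: 563 ≡ 78 (mod 97). Now have (78/97).
Factor out 2: 78 = 2·39. Since 97 ≡ 1 (mod 8), (2/97) = +1. Now have (39/97).
97 ≡ 1 (mod 4), so quadratic reciprocity gives (39/97) = (97/39). Reduce: 97 ≡ 19 (mod 39). Now have (19/39).
Both 19 ≡ 3 and 39 ≡ 3 (mod 4), so reciprocity gives (19/39) = -(39/19). Reduce: 39 ≡ 1 (mod 19). Now have -(1/19).
(1/19) = 1. Collecting the sign factors: -1.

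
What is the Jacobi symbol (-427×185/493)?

By multiplicativity, (-427·185/493) = (-427/493)·(185/493).
First factor (-427/493):
Pull out -1: (-427/493) = (-1/493)·(427/493). Since 493 ≡ 1 (mod 4), (-1/493) = +1. Now have (427/493).
493 ≡ 1 (mod 4), so quadratic reciprocity gives (427/493) = (493/427). Reduce: 493 ≡ 66 (mod 427). Now have (66/427).
Factor out 2: 66 = 2·33. Since 427 ≡ 3 (mod 8), (2/427) = -1. Now have -(33/427).
33 ≡ 1 (mod 4), so quadratic reciprocity gives (33/427) = (427/33). Reduce: 427 ≡ 31 (mod 33). Now have -(31/33).
33 ≡ 1 (mod 4), so quadratic reciprocity gives (31/33) = (33/31). Reduce: 33 ≡ 2 (mod 31). Now have -(2/31).
Factor out 2: 2 = 2. Since 31 ≡ 7 (mod 8), (2/31) = +1. Now have -(1/31).
(1/31) = 1. Collecting the sign factors: -1.
Second factor (185/493):
185 ≡ 1 (mod 4), so quadratic reciprocity gives (185/493) = (493/185). Reduce: 493 ≡ 123 (mod 185). Now have (123/185).
185 ≡ 1 (mod 4), so quadratic reciprocity gives (123/185) = (185/123). Reduce: 185 ≡ 62 (mod 123). Now have (62/123).
Factor out 2: 62 = 2·31. Since 123 ≡ 3 (mod 8), (2/123) = -1. Now have -(31/123).
Both 31 ≡ 3 and 123 ≡ 3 (mod 4), so reciprocity gives (31/123) = -(123/31). Reduce: 123 ≡ 30 (mod 31). Now have (30/31).
Factor out 2: 30 = 2·15. Since 31 ≡ 7 (mod 8), (2/31) = +1. Now have (15/31).
Both 15 ≡ 3 and 31 ≡ 3 (mod 4), so reciprocity gives (15/31) = -(31/15). Reduce: 31 ≡ 1 (mod 15). Now have -(1/15).
(1/15) = 1. Collecting the sign factors: -1.
Product: (-1)·(-1) = 1.

1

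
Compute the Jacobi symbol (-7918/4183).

-1

(-7918/4183)
  = (448/4183)    [-7918 ≡ 448 mod 4183]
  = (7/4183)    [4183 ≡ 7 mod 8 ⇒ (2/4183)^6 = +1]
  = -(4183/7)    [QR: both ≡ 3 mod 4, sign flips]
  = -(4/7)    [4183 ≡ 4 mod 7]
  = -(1/7)    [7 ≡ 7 mod 8 ⇒ (2/7)^2 = +1]
  = -1    [(1/7) = 1]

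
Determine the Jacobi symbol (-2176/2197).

(-2176/2197)
  = (21/2197)    [-2176 ≡ 21 mod 2197]
  = (2197/21)    [QR: 21 ≡ 1 mod 4, sign kept]
  = (13/21)    [2197 ≡ 13 mod 21]
  = (21/13)    [QR: 13 ≡ 1 mod 4, sign kept]
  = (8/13)    [21 ≡ 8 mod 13]
  = -(1/13)    [13 ≡ 5 mod 8 ⇒ (2/13)^3 = -1]
  = -1    [(1/13) = 1]

-1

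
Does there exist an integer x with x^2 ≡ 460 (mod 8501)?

no

Factor out 2: 460 = 2^2·115. Since 8501 ≡ 5 (mod 8), (2/8501) = -1, and (2/8501)^2 = +1. Now have (115/8501).
8501 ≡ 1 (mod 4), so quadratic reciprocity gives (115/8501) = (8501/115). Reduce: 8501 ≡ 106 (mod 115). Now have (106/115).
Factor out 2: 106 = 2·53. Since 115 ≡ 3 (mod 8), (2/115) = -1. Now have -(53/115).
53 ≡ 1 (mod 4), so quadratic reciprocity gives (53/115) = (115/53). Reduce: 115 ≡ 9 (mod 53). Now have -(9/53).
9 ≡ 1 (mod 4), so quadratic reciprocity gives (9/53) = (53/9). Reduce: 53 ≡ 8 (mod 9). Now have -(8/9).
Factor out 2: 8 = 2^3. Since 9 ≡ 1 (mod 8), (2/9) = +1, and (2/9)^3 = +1. Now have -(1/9).
(1/9) = 1. Collecting the sign factors: -1.
(460/8501) = -1, and 8501 is prime, so 460 is not a quadratic residue mod 8501.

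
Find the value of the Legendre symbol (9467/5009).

(9467/5009)
  = (4458/5009)    [9467 ≡ 4458 mod 5009]
  = (2229/5009)    [5009 ≡ 1 mod 8 ⇒ (2/5009) = +1]
  = (5009/2229)    [QR: 2229 ≡ 1 mod 4, sign kept]
  = (551/2229)    [5009 ≡ 551 mod 2229]
  = (2229/551)    [QR: 2229 ≡ 1 mod 4, sign kept]
  = (25/551)    [2229 ≡ 25 mod 551]
  = (551/25)    [QR: 25 ≡ 1 mod 4, sign kept]
  = (1/25)    [551 ≡ 1 mod 25]
  = 1    [(1/25) = 1]

1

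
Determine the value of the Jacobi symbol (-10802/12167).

1

Reduce the numerator: -10802 ≡ 1365 (mod 12167), so (-10802/12167) = (1365/12167).
1365 ≡ 1 (mod 4), so quadratic reciprocity gives (1365/12167) = (12167/1365). Reduce: 12167 ≡ 1247 (mod 1365). Now have (1247/1365).
1365 ≡ 1 (mod 4), so quadratic reciprocity gives (1247/1365) = (1365/1247). Reduce: 1365 ≡ 118 (mod 1247). Now have (118/1247).
Factor out 2: 118 = 2·59. Since 1247 ≡ 7 (mod 8), (2/1247) = +1. Now have (59/1247).
Both 59 ≡ 3 and 1247 ≡ 3 (mod 4), so reciprocity gives (59/1247) = -(1247/59). Reduce: 1247 ≡ 8 (mod 59). Now have -(8/59).
Factor out 2: 8 = 2^3. Since 59 ≡ 3 (mod 8), (2/59) = -1, and (2/59)^3 = -1. Now have (1/59).
(1/59) = 1. Collecting the sign factors: 1.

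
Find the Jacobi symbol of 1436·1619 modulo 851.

-1

By multiplicativity, (1436·1619/851) = (1436/851)·(1619/851).
First factor (1436/851):
Reduce the numerator: 1436 ≡ 585 (mod 851), so (1436/851) = (585/851).
585 ≡ 1 (mod 4), so quadratic reciprocity gives (585/851) = (851/585). Reduce: 851 ≡ 266 (mod 585). Now have (266/585).
Factor out 2: 266 = 2·133. Since 585 ≡ 1 (mod 8), (2/585) = +1. Now have (133/585).
133 ≡ 1 (mod 4), so quadratic reciprocity gives (133/585) = (585/133). Reduce: 585 ≡ 53 (mod 133). Now have (53/133).
53 ≡ 1 (mod 4), so quadratic reciprocity gives (53/133) = (133/53). Reduce: 133 ≡ 27 (mod 53). Now have (27/53).
53 ≡ 1 (mod 4), so quadratic reciprocity gives (27/53) = (53/27). Reduce: 53 ≡ 26 (mod 27). Now have (26/27).
Factor out 2: 26 = 2·13. Since 27 ≡ 3 (mod 8), (2/27) = -1. Now have -(13/27).
13 ≡ 1 (mod 4), so quadratic reciprocity gives (13/27) = (27/13). Reduce: 27 ≡ 1 (mod 13). Now have -(1/13).
(1/13) = 1. Collecting the sign factors: -1.
Second factor (1619/851):
Reduce the numerator: 1619 ≡ 768 (mod 851), so (1619/851) = (768/851).
Factor out 2: 768 = 2^8·3. Since 851 ≡ 3 (mod 8), (2/851) = -1, and (2/851)^8 = +1. Now have (3/851).
Both 3 ≡ 3 and 851 ≡ 3 (mod 4), so reciprocity gives (3/851) = -(851/3). Reduce: 851 ≡ 2 (mod 3). Now have -(2/3).
Factor out 2: 2 = 2. Since 3 ≡ 3 (mod 8), (2/3) = -1. Now have (1/3).
(1/3) = 1. Collecting the sign factors: 1.
Product: (-1)·(1) = -1.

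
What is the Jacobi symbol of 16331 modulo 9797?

Reduce the numerator: 16331 ≡ 6534 (mod 9797), so (16331|9797) = (6534|9797).
Factor out 2: 6534 = 2·3267. Since 9797 ≡ 5 (mod 8), (2|9797) = -1. Now have -(3267|9797).
9797 ≡ 1 (mod 4), so quadratic reciprocity gives (3267|9797) = (9797|3267). Reduce: 9797 ≡ 3263 (mod 3267). Now have -(3263|3267).
Both 3263 ≡ 3 and 3267 ≡ 3 (mod 4), so reciprocity gives (3263|3267) = -(3267|3263). Reduce: 3267 ≡ 4 (mod 3263). Now have (4|3263).
Factor out 2: 4 = 2^2. Since 3263 ≡ 7 (mod 8), (2|3263) = +1, and (2|3263)^2 = +1. Now have (1|3263).
(1|3263) = 1. Collecting the sign factors: 1.

1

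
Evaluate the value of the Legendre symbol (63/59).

(63/59)
  = (4/59)    [63 ≡ 4 mod 59]
  = (1/59)    [59 ≡ 3 mod 8 ⇒ (2/59)^2 = +1]
  = 1    [(1/59) = 1]

1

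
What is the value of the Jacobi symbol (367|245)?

-1

Reduce the numerator: 367 ≡ 122 (mod 245), so (367|245) = (122|245).
Factor out 2: 122 = 2·61. Since 245 ≡ 5 (mod 8), (2|245) = -1. Now have -(61|245).
61 ≡ 1 (mod 4), so quadratic reciprocity gives (61|245) = (245|61). Reduce: 245 ≡ 1 (mod 61). Now have -(1|61).
(1|61) = 1. Collecting the sign factors: -1.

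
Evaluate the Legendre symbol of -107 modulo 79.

1

Pull out -1: (-107/79) = (-1/79)·(107/79). Since 79 ≡ 3 (mod 4), (-1/79) = -1. Now have -(107/79).
Reduce the numerator: 107 ≡ 28 (mod 79), so (107/79) = (28/79).
Factor out 2: 28 = 2^2·7. Since 79 ≡ 7 (mod 8), (2/79) = +1, and (2/79)^2 = +1. Now have -(7/79).
Both 7 ≡ 3 and 79 ≡ 3 (mod 4), so reciprocity gives (7/79) = -(79/7). Reduce: 79 ≡ 2 (mod 7). Now have (2/7).
Factor out 2: 2 = 2. Since 7 ≡ 7 (mod 8), (2/7) = +1. Now have (1/7).
(1/7) = 1. Collecting the sign factors: 1.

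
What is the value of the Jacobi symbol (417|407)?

-1

Reduce the numerator: 417 ≡ 10 (mod 407), so (417|407) = (10|407).
Factor out 2: 10 = 2·5. Since 407 ≡ 7 (mod 8), (2|407) = +1. Now have (5|407).
5 ≡ 1 (mod 4), so quadratic reciprocity gives (5|407) = (407|5). Reduce: 407 ≡ 2 (mod 5). Now have (2|5).
Factor out 2: 2 = 2. Since 5 ≡ 5 (mod 8), (2|5) = -1. Now have -(1|5).
(1|5) = 1. Collecting the sign factors: -1.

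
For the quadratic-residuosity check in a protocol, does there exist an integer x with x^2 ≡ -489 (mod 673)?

yes

Pull out -1: (-489/673) = (-1/673)·(489/673). Since 673 ≡ 1 (mod 4), (-1/673) = +1. Now have (489/673).
489 ≡ 1 (mod 4), so quadratic reciprocity gives (489/673) = (673/489). Reduce: 673 ≡ 184 (mod 489). Now have (184/489).
Factor out 2: 184 = 2^3·23. Since 489 ≡ 1 (mod 8), (2/489) = +1, and (2/489)^3 = +1. Now have (23/489).
489 ≡ 1 (mod 4), so quadratic reciprocity gives (23/489) = (489/23). Reduce: 489 ≡ 6 (mod 23). Now have (6/23).
Factor out 2: 6 = 2·3. Since 23 ≡ 7 (mod 8), (2/23) = +1. Now have (3/23).
Both 3 ≡ 3 and 23 ≡ 3 (mod 4), so reciprocity gives (3/23) = -(23/3). Reduce: 23 ≡ 2 (mod 3). Now have -(2/3).
Factor out 2: 2 = 2. Since 3 ≡ 3 (mod 8), (2/3) = -1. Now have (1/3).
(1/3) = 1. Collecting the sign factors: 1.
The Legendre symbol is 1, so x^2 ≡ -489 (mod 673) has solution.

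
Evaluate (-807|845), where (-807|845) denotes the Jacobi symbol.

-1

(-807|845)
  = (807|845)    [845 ≡ 1 mod 4 ⇒ (-1|845) = +1]
  = (845|807)    [QR: 845 ≡ 1 mod 4, sign kept]
  = (38|807)    [845 ≡ 38 mod 807]
  = (19|807)    [807 ≡ 7 mod 8 ⇒ (2|807) = +1]
  = -(807|19)    [QR: both ≡ 3 mod 4, sign flips]
  = -(9|19)    [807 ≡ 9 mod 19]
  = -(19|9)    [QR: 9 ≡ 1 mod 4, sign kept]
  = -(1|9)    [19 ≡ 1 mod 9]
  = -1    [(1|9) = 1]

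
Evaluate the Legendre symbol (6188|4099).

(6188|4099)
  = (2089|4099)    [6188 ≡ 2089 mod 4099]
  = (4099|2089)    [QR: 2089 ≡ 1 mod 4, sign kept]
  = (2010|2089)    [4099 ≡ 2010 mod 2089]
  = (1005|2089)    [2089 ≡ 1 mod 8 ⇒ (2|2089) = +1]
  = (2089|1005)    [QR: 1005 ≡ 1 mod 4, sign kept]
  = (79|1005)    [2089 ≡ 79 mod 1005]
  = (1005|79)    [QR: 1005 ≡ 1 mod 4, sign kept]
  = (57|79)    [1005 ≡ 57 mod 79]
  = (79|57)    [QR: 57 ≡ 1 mod 4, sign kept]
  = (22|57)    [79 ≡ 22 mod 57]
  = (11|57)    [57 ≡ 1 mod 8 ⇒ (2|57) = +1]
  = (57|11)    [QR: 57 ≡ 1 mod 4, sign kept]
  = (2|11)    [57 ≡ 2 mod 11]
  = -(1|11)    [11 ≡ 3 mod 8 ⇒ (2|11) = -1]
  = -1    [(1|11) = 1]

-1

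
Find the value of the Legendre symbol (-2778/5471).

1

Reduce the numerator: -2778 ≡ 2693 (mod 5471), so (-2778/5471) = (2693/5471).
2693 ≡ 1 (mod 4), so quadratic reciprocity gives (2693/5471) = (5471/2693). Reduce: 5471 ≡ 85 (mod 2693). Now have (85/2693).
85 ≡ 1 (mod 4), so quadratic reciprocity gives (85/2693) = (2693/85). Reduce: 2693 ≡ 58 (mod 85). Now have (58/85).
Factor out 2: 58 = 2·29. Since 85 ≡ 5 (mod 8), (2/85) = -1. Now have -(29/85).
29 ≡ 1 (mod 4), so quadratic reciprocity gives (29/85) = (85/29). Reduce: 85 ≡ 27 (mod 29). Now have -(27/29).
29 ≡ 1 (mod 4), so quadratic reciprocity gives (27/29) = (29/27). Reduce: 29 ≡ 2 (mod 27). Now have -(2/27).
Factor out 2: 2 = 2. Since 27 ≡ 3 (mod 8), (2/27) = -1. Now have (1/27).
(1/27) = 1. Collecting the sign factors: 1.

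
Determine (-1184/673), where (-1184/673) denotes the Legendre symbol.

(-1184/673)
  = (1184/673)    [673 ≡ 1 mod 4 ⇒ (-1/673) = +1]
  = (511/673)    [1184 ≡ 511 mod 673]
  = (673/511)    [QR: 673 ≡ 1 mod 4, sign kept]
  = (162/511)    [673 ≡ 162 mod 511]
  = (81/511)    [511 ≡ 7 mod 8 ⇒ (2/511) = +1]
  = (511/81)    [QR: 81 ≡ 1 mod 4, sign kept]
  = (25/81)    [511 ≡ 25 mod 81]
  = (81/25)    [QR: 25 ≡ 1 mod 4, sign kept]
  = (6/25)    [81 ≡ 6 mod 25]
  = (3/25)    [25 ≡ 1 mod 8 ⇒ (2/25) = +1]
  = (25/3)    [QR: 25 ≡ 1 mod 4, sign kept]
  = (1/3)    [25 ≡ 1 mod 3]
  = 1    [(1/3) = 1]

1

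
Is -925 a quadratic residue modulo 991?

yes

(-925/991)
  = -(925/991)    [991 ≡ 3 mod 4 ⇒ (-1/991) = -1]
  = -(991/925)    [QR: 925 ≡ 1 mod 4, sign kept]
  = -(66/925)    [991 ≡ 66 mod 925]
  = (33/925)    [925 ≡ 5 mod 8 ⇒ (2/925) = -1]
  = (925/33)    [QR: 33 ≡ 1 mod 4, sign kept]
  = (1/33)    [925 ≡ 1 mod 33]
  = 1    [(1/33) = 1]
(-925/991) = 1, and 991 is prime, so -925 is a quadratic residue mod 991.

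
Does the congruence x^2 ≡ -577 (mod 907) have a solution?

(-577|907)
  = -(577|907)    [907 ≡ 3 mod 4 ⇒ (-1|907) = -1]
  = -(907|577)    [QR: 577 ≡ 1 mod 4, sign kept]
  = -(330|577)    [907 ≡ 330 mod 577]
  = -(165|577)    [577 ≡ 1 mod 8 ⇒ (2|577) = +1]
  = -(577|165)    [QR: 165 ≡ 1 mod 4, sign kept]
  = -(82|165)    [577 ≡ 82 mod 165]
  = (41|165)    [165 ≡ 5 mod 8 ⇒ (2|165) = -1]
  = (165|41)    [QR: 41 ≡ 1 mod 4, sign kept]
  = (1|41)    [165 ≡ 1 mod 41]
  = 1    [(1|41) = 1]
(-577|907) = 1, and 907 is prime, so -577 is a quadratic residue mod 907.

yes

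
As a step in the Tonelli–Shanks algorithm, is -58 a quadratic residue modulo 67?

yes

(-58|67)
  = (9|67)    [-58 ≡ 9 mod 67]
  = (67|9)    [QR: 9 ≡ 1 mod 4, sign kept]
  = (4|9)    [67 ≡ 4 mod 9]
  = (1|9)    [9 ≡ 1 mod 8 ⇒ (2|9)^2 = +1]
  = 1    [(1|9) = 1]
The Legendre symbol is 1, so x^2 ≡ -58 (mod 67) has solution.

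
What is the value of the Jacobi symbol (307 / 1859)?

-1

(307 / 1859)
  = -(1859 / 307)    [QR: both ≡ 3 mod 4, sign flips]
  = -(17 / 307)    [1859 ≡ 17 mod 307]
  = -(307 / 17)    [QR: 17 ≡ 1 mod 4, sign kept]
  = -(1 / 17)    [307 ≡ 1 mod 17]
  = -1    [(1 / 17) = 1]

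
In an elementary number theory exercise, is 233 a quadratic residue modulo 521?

yes

233 ≡ 1 (mod 4), so quadratic reciprocity gives (233/521) = (521/233). Reduce: 521 ≡ 55 (mod 233). Now have (55/233).
233 ≡ 1 (mod 4), so quadratic reciprocity gives (55/233) = (233/55). Reduce: 233 ≡ 13 (mod 55). Now have (13/55).
13 ≡ 1 (mod 4), so quadratic reciprocity gives (13/55) = (55/13). Reduce: 55 ≡ 3 (mod 13). Now have (3/13).
13 ≡ 1 (mod 4), so quadratic reciprocity gives (3/13) = (13/3). Reduce: 13 ≡ 1 (mod 3). Now have (1/3).
(1/3) = 1. Collecting the sign factors: 1.
The Legendre symbol is 1, so x^2 ≡ 233 (mod 521) has solution.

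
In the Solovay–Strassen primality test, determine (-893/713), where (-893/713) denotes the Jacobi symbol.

(-893/713)
  = (533/713)    [-893 ≡ 533 mod 713]
  = (713/533)    [QR: 533 ≡ 1 mod 4, sign kept]
  = (180/533)    [713 ≡ 180 mod 533]
  = (45/533)    [533 ≡ 5 mod 8 ⇒ (2/533)^2 = +1]
  = (533/45)    [QR: 45 ≡ 1 mod 4, sign kept]
  = (38/45)    [533 ≡ 38 mod 45]
  = -(19/45)    [45 ≡ 5 mod 8 ⇒ (2/45) = -1]
  = -(45/19)    [QR: 45 ≡ 1 mod 4, sign kept]
  = -(7/19)    [45 ≡ 7 mod 19]
  = (19/7)    [QR: both ≡ 3 mod 4, sign flips]
  = (5/7)    [19 ≡ 5 mod 7]
  = (7/5)    [QR: 5 ≡ 1 mod 4, sign kept]
  = (2/5)    [7 ≡ 2 mod 5]
  = -(1/5)    [5 ≡ 5 mod 8 ⇒ (2/5) = -1]
  = -1    [(1/5) = 1]

-1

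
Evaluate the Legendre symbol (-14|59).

1

Pull out -1: (-14|59) = (-1|59)·(14|59). Since 59 ≡ 3 (mod 4), (-1|59) = -1. Now have -(14|59).
Factor out 2: 14 = 2·7. Since 59 ≡ 3 (mod 8), (2|59) = -1. Now have (7|59).
Both 7 ≡ 3 and 59 ≡ 3 (mod 4), so reciprocity gives (7|59) = -(59|7). Reduce: 59 ≡ 3 (mod 7). Now have -(3|7).
Both 3 ≡ 3 and 7 ≡ 3 (mod 4), so reciprocity gives (3|7) = -(7|3). Reduce: 7 ≡ 1 (mod 3). Now have (1|3).
(1|3) = 1. Collecting the sign factors: 1.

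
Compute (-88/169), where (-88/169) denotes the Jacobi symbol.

1

Reduce the numerator: -88 ≡ 81 (mod 169), so (-88/169) = (81/169).
81 ≡ 1 (mod 4), so quadratic reciprocity gives (81/169) = (169/81). Reduce: 169 ≡ 7 (mod 81). Now have (7/81).
81 ≡ 1 (mod 4), so quadratic reciprocity gives (7/81) = (81/7). Reduce: 81 ≡ 4 (mod 7). Now have (4/7).
Factor out 2: 4 = 2^2. Since 7 ≡ 7 (mod 8), (2/7) = +1, and (2/7)^2 = +1. Now have (1/7).
(1/7) = 1. Collecting the sign factors: 1.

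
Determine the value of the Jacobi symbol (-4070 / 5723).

1

Pull out -1: (-4070 / 5723) = (-1 / 5723)·(4070 / 5723). Since 5723 ≡ 3 (mod 4), (-1 / 5723) = -1. Now have -(4070 / 5723).
Factor out 2: 4070 = 2·2035. Since 5723 ≡ 3 (mod 8), (2 / 5723) = -1. Now have (2035 / 5723).
Both 2035 ≡ 3 and 5723 ≡ 3 (mod 4), so reciprocity gives (2035 / 5723) = -(5723 / 2035). Reduce: 5723 ≡ 1653 (mod 2035). Now have -(1653 / 2035).
1653 ≡ 1 (mod 4), so quadratic reciprocity gives (1653 / 2035) = (2035 / 1653). Reduce: 2035 ≡ 382 (mod 1653). Now have -(382 / 1653).
Factor out 2: 382 = 2·191. Since 1653 ≡ 5 (mod 8), (2 / 1653) = -1. Now have (191 / 1653).
1653 ≡ 1 (mod 4), so quadratic reciprocity gives (191 / 1653) = (1653 / 191). Reduce: 1653 ≡ 125 (mod 191). Now have (125 / 191).
125 ≡ 1 (mod 4), so quadratic reciprocity gives (125 / 191) = (191 / 125). Reduce: 191 ≡ 66 (mod 125). Now have (66 / 125).
Factor out 2: 66 = 2·33. Since 125 ≡ 5 (mod 8), (2 / 125) = -1. Now have -(33 / 125).
33 ≡ 1 (mod 4), so quadratic reciprocity gives (33 / 125) = (125 / 33). Reduce: 125 ≡ 26 (mod 33). Now have -(26 / 33).
Factor out 2: 26 = 2·13. Since 33 ≡ 1 (mod 8), (2 / 33) = +1. Now have -(13 / 33).
13 ≡ 1 (mod 4), so quadratic reciprocity gives (13 / 33) = (33 / 13). Reduce: 33 ≡ 7 (mod 13). Now have -(7 / 13).
13 ≡ 1 (mod 4), so quadratic reciprocity gives (7 / 13) = (13 / 7). Reduce: 13 ≡ 6 (mod 7). Now have -(6 / 7).
Factor out 2: 6 = 2·3. Since 7 ≡ 7 (mod 8), (2 / 7) = +1. Now have -(3 / 7).
Both 3 ≡ 3 and 7 ≡ 3 (mod 4), so reciprocity gives (3 / 7) = -(7 / 3). Reduce: 7 ≡ 1 (mod 3). Now have (1 / 3).
(1 / 3) = 1. Collecting the sign factors: 1.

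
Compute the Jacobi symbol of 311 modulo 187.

(311 / 187)
  = (124 / 187)    [311 ≡ 124 mod 187]
  = (31 / 187)    [187 ≡ 3 mod 8 ⇒ (2 / 187)^2 = +1]
  = -(187 / 31)    [QR: both ≡ 3 mod 4, sign flips]
  = -(1 / 31)    [187 ≡ 1 mod 31]
  = -1    [(1 / 31) = 1]

-1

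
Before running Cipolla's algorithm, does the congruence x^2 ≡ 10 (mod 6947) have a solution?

yes

Factor out 2: 10 = 2·5. Since 6947 ≡ 3 (mod 8), (2/6947) = -1. Now have -(5/6947).
5 ≡ 1 (mod 4), so quadratic reciprocity gives (5/6947) = (6947/5). Reduce: 6947 ≡ 2 (mod 5). Now have -(2/5).
Factor out 2: 2 = 2. Since 5 ≡ 5 (mod 8), (2/5) = -1. Now have (1/5).
(1/5) = 1. Collecting the sign factors: 1.
The Legendre symbol is 1, so x^2 ≡ 10 (mod 6947) has solution.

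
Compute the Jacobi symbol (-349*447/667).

-1

By multiplicativity, (-349·447/667) = (-349/667)·(447/667).
First factor (-349/667):
Reduce the numerator: -349 ≡ 318 (mod 667), so (-349/667) = (318/667).
Factor out 2: 318 = 2·159. Since 667 ≡ 3 (mod 8), (2/667) = -1. Now have -(159/667).
Both 159 ≡ 3 and 667 ≡ 3 (mod 4), so reciprocity gives (159/667) = -(667/159). Reduce: 667 ≡ 31 (mod 159). Now have (31/159).
Both 31 ≡ 3 and 159 ≡ 3 (mod 4), so reciprocity gives (31/159) = -(159/31). Reduce: 159 ≡ 4 (mod 31). Now have -(4/31).
Factor out 2: 4 = 2^2. Since 31 ≡ 7 (mod 8), (2/31) = +1, and (2/31)^2 = +1. Now have -(1/31).
(1/31) = 1. Collecting the sign factors: -1.
Second factor (447/667):
Both 447 ≡ 3 and 667 ≡ 3 (mod 4), so reciprocity gives (447/667) = -(667/447). Reduce: 667 ≡ 220 (mod 447). Now have -(220/447).
Factor out 2: 220 = 2^2·55. Since 447 ≡ 7 (mod 8), (2/447) = +1, and (2/447)^2 = +1. Now have -(55/447).
Both 55 ≡ 3 and 447 ≡ 3 (mod 4), so reciprocity gives (55/447) = -(447/55). Reduce: 447 ≡ 7 (mod 55). Now have (7/55).
Both 7 ≡ 3 and 55 ≡ 3 (mod 4), so reciprocity gives (7/55) = -(55/7). Reduce: 55 ≡ 6 (mod 7). Now have -(6/7).
Factor out 2: 6 = 2·3. Since 7 ≡ 7 (mod 8), (2/7) = +1. Now have -(3/7).
Both 3 ≡ 3 and 7 ≡ 3 (mod 4), so reciprocity gives (3/7) = -(7/3). Reduce: 7 ≡ 1 (mod 3). Now have (1/3).
(1/3) = 1. Collecting the sign factors: 1.
Product: (-1)·(1) = -1.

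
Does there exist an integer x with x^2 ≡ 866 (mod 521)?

yes

Reduce the numerator: 866 ≡ 345 (mod 521), so (866|521) = (345|521).
345 ≡ 1 (mod 4), so quadratic reciprocity gives (345|521) = (521|345). Reduce: 521 ≡ 176 (mod 345). Now have (176|345).
Factor out 2: 176 = 2^4·11. Since 345 ≡ 1 (mod 8), (2|345) = +1, and (2|345)^4 = +1. Now have (11|345).
345 ≡ 1 (mod 4), so quadratic reciprocity gives (11|345) = (345|11). Reduce: 345 ≡ 4 (mod 11). Now have (4|11).
Factor out 2: 4 = 2^2. Since 11 ≡ 3 (mod 8), (2|11) = -1, and (2|11)^2 = +1. Now have (1|11).
(1|11) = 1. Collecting the sign factors: 1.
(866|521) = 1, and 521 is prime, so 866 is a quadratic residue mod 521.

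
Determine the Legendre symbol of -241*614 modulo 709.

-1

By multiplicativity, (-241·614/709) = (-241/709)·(614/709).
First factor (-241/709):
(-241/709)
  = (241/709)    [709 ≡ 1 mod 4 ⇒ (-1/709) = +1]
  = (709/241)    [QR: 241 ≡ 1 mod 4, sign kept]
  = (227/241)    [709 ≡ 227 mod 241]
  = (241/227)    [QR: 241 ≡ 1 mod 4, sign kept]
  = (14/227)    [241 ≡ 14 mod 227]
  = -(7/227)    [227 ≡ 3 mod 8 ⇒ (2/227) = -1]
  = (227/7)    [QR: both ≡ 3 mod 4, sign flips]
  = (3/7)    [227 ≡ 3 mod 7]
  = -(7/3)    [QR: both ≡ 3 mod 4, sign flips]
  = -(1/3)    [7 ≡ 1 mod 3]
  = -1    [(1/3) = 1]
Second factor (614/709):
(614/709)
  = -(307/709)    [709 ≡ 5 mod 8 ⇒ (2/709) = -1]
  = -(709/307)    [QR: 709 ≡ 1 mod 4, sign kept]
  = -(95/307)    [709 ≡ 95 mod 307]
  = (307/95)    [QR: both ≡ 3 mod 4, sign flips]
  = (22/95)    [307 ≡ 22 mod 95]
  = (11/95)    [95 ≡ 7 mod 8 ⇒ (2/95) = +1]
  = -(95/11)    [QR: both ≡ 3 mod 4, sign flips]
  = -(7/11)    [95 ≡ 7 mod 11]
  = (11/7)    [QR: both ≡ 3 mod 4, sign flips]
  = (4/7)    [11 ≡ 4 mod 7]
  = (1/7)    [7 ≡ 7 mod 8 ⇒ (2/7)^2 = +1]
  = 1    [(1/7) = 1]
Product: (-1)·(1) = -1.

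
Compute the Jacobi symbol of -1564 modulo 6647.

Pull out -1: (-1564|6647) = (-1|6647)·(1564|6647). Since 6647 ≡ 3 (mod 4), (-1|6647) = -1. Now have -(1564|6647).
Factor out 2: 1564 = 2^2·391. Since 6647 ≡ 7 (mod 8), (2|6647) = +1, and (2|6647)^2 = +1. Now have -(391|6647).
Both 391 ≡ 3 and 6647 ≡ 3 (mod 4), so reciprocity gives (391|6647) = -(6647|391). Reduce: 6647 ≡ 0 (mod 391). Now have (0|391).
The numerator is now 0 with denominator 391 > 1: the symbol is 0.

0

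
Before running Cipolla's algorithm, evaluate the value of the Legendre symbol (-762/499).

-1

(-762/499)
  = -(762/499)    [499 ≡ 3 mod 4 ⇒ (-1/499) = -1]
  = -(263/499)    [762 ≡ 263 mod 499]
  = (499/263)    [QR: both ≡ 3 mod 4, sign flips]
  = (236/263)    [499 ≡ 236 mod 263]
  = (59/263)    [263 ≡ 7 mod 8 ⇒ (2/263)^2 = +1]
  = -(263/59)    [QR: both ≡ 3 mod 4, sign flips]
  = -(27/59)    [263 ≡ 27 mod 59]
  = (59/27)    [QR: both ≡ 3 mod 4, sign flips]
  = (5/27)    [59 ≡ 5 mod 27]
  = (27/5)    [QR: 5 ≡ 1 mod 4, sign kept]
  = (2/5)    [27 ≡ 2 mod 5]
  = -(1/5)    [5 ≡ 5 mod 8 ⇒ (2/5) = -1]
  = -1    [(1/5) = 1]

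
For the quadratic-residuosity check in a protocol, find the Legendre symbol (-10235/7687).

-1

(-10235/7687)
  = (5139/7687)    [-10235 ≡ 5139 mod 7687]
  = -(7687/5139)    [QR: both ≡ 3 mod 4, sign flips]
  = -(2548/5139)    [7687 ≡ 2548 mod 5139]
  = -(637/5139)    [5139 ≡ 3 mod 8 ⇒ (2/5139)^2 = +1]
  = -(5139/637)    [QR: 637 ≡ 1 mod 4, sign kept]
  = -(43/637)    [5139 ≡ 43 mod 637]
  = -(637/43)    [QR: 637 ≡ 1 mod 4, sign kept]
  = -(35/43)    [637 ≡ 35 mod 43]
  = (43/35)    [QR: both ≡ 3 mod 4, sign flips]
  = (8/35)    [43 ≡ 8 mod 35]
  = -(1/35)    [35 ≡ 3 mod 8 ⇒ (2/35)^3 = -1]
  = -1    [(1/35) = 1]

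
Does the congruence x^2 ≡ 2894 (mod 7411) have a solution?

yes

(2894/7411)
  = -(1447/7411)    [7411 ≡ 3 mod 8 ⇒ (2/7411) = -1]
  = (7411/1447)    [QR: both ≡ 3 mod 4, sign flips]
  = (176/1447)    [7411 ≡ 176 mod 1447]
  = (11/1447)    [1447 ≡ 7 mod 8 ⇒ (2/1447)^4 = +1]
  = -(1447/11)    [QR: both ≡ 3 mod 4, sign flips]
  = -(6/11)    [1447 ≡ 6 mod 11]
  = (3/11)    [11 ≡ 3 mod 8 ⇒ (2/11) = -1]
  = -(11/3)    [QR: both ≡ 3 mod 4, sign flips]
  = -(2/3)    [11 ≡ 2 mod 3]
  = (1/3)    [3 ≡ 3 mod 8 ⇒ (2/3) = -1]
  = 1    [(1/3) = 1]
(2894/7411) = 1, and 7411 is prime, so 2894 is a quadratic residue mod 7411.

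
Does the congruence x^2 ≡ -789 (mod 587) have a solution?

yes

Reduce the numerator: -789 ≡ 385 (mod 587), so (-789/587) = (385/587).
385 ≡ 1 (mod 4), so quadratic reciprocity gives (385/587) = (587/385). Reduce: 587 ≡ 202 (mod 385). Now have (202/385).
Factor out 2: 202 = 2·101. Since 385 ≡ 1 (mod 8), (2/385) = +1. Now have (101/385).
101 ≡ 1 (mod 4), so quadratic reciprocity gives (101/385) = (385/101). Reduce: 385 ≡ 82 (mod 101). Now have (82/101).
Factor out 2: 82 = 2·41. Since 101 ≡ 5 (mod 8), (2/101) = -1. Now have -(41/101).
41 ≡ 1 (mod 4), so quadratic reciprocity gives (41/101) = (101/41). Reduce: 101 ≡ 19 (mod 41). Now have -(19/41).
41 ≡ 1 (mod 4), so quadratic reciprocity gives (19/41) = (41/19). Reduce: 41 ≡ 3 (mod 19). Now have -(3/19).
Both 3 ≡ 3 and 19 ≡ 3 (mod 4), so reciprocity gives (3/19) = -(19/3). Reduce: 19 ≡ 1 (mod 3). Now have (1/3).
(1/3) = 1. Collecting the sign factors: 1.
The Legendre symbol is 1, so x^2 ≡ -789 (mod 587) has solution.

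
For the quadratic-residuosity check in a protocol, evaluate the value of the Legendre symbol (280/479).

1

Factor out 2: 280 = 2^3·35. Since 479 ≡ 7 (mod 8), (2/479) = +1, and (2/479)^3 = +1. Now have (35/479).
Both 35 ≡ 3 and 479 ≡ 3 (mod 4), so reciprocity gives (35/479) = -(479/35). Reduce: 479 ≡ 24 (mod 35). Now have -(24/35).
Factor out 2: 24 = 2^3·3. Since 35 ≡ 3 (mod 8), (2/35) = -1, and (2/35)^3 = -1. Now have (3/35).
Both 3 ≡ 3 and 35 ≡ 3 (mod 4), so reciprocity gives (3/35) = -(35/3). Reduce: 35 ≡ 2 (mod 3). Now have -(2/3).
Factor out 2: 2 = 2. Since 3 ≡ 3 (mod 8), (2/3) = -1. Now have (1/3).
(1/3) = 1. Collecting the sign factors: 1.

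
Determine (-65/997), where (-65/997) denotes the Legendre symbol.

-1

(-65/997)
  = (932/997)    [-65 ≡ 932 mod 997]
  = (233/997)    [997 ≡ 5 mod 8 ⇒ (2/997)^2 = +1]
  = (997/233)    [QR: 233 ≡ 1 mod 4, sign kept]
  = (65/233)    [997 ≡ 65 mod 233]
  = (233/65)    [QR: 65 ≡ 1 mod 4, sign kept]
  = (38/65)    [233 ≡ 38 mod 65]
  = (19/65)    [65 ≡ 1 mod 8 ⇒ (2/65) = +1]
  = (65/19)    [QR: 65 ≡ 1 mod 4, sign kept]
  = (8/19)    [65 ≡ 8 mod 19]
  = -(1/19)    [19 ≡ 3 mod 8 ⇒ (2/19)^3 = -1]
  = -1    [(1/19) = 1]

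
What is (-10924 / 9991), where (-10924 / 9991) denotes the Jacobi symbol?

(-10924 / 9991)
  = -(10924 / 9991)    [9991 ≡ 3 mod 4 ⇒ (-1 / 9991) = -1]
  = -(933 / 9991)    [10924 ≡ 933 mod 9991]
  = -(9991 / 933)    [QR: 933 ≡ 1 mod 4, sign kept]
  = -(661 / 933)    [9991 ≡ 661 mod 933]
  = -(933 / 661)    [QR: 661 ≡ 1 mod 4, sign kept]
  = -(272 / 661)    [933 ≡ 272 mod 661]
  = -(17 / 661)    [661 ≡ 5 mod 8 ⇒ (2 / 661)^4 = +1]
  = -(661 / 17)    [QR: 17 ≡ 1 mod 4, sign kept]
  = -(15 / 17)    [661 ≡ 15 mod 17]
  = -(17 / 15)    [QR: 17 ≡ 1 mod 4, sign kept]
  = -(2 / 15)    [17 ≡ 2 mod 15]
  = -(1 / 15)    [15 ≡ 7 mod 8 ⇒ (2 / 15) = +1]
  = -1    [(1 / 15) = 1]

-1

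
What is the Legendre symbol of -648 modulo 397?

(-648|397)
  = (146|397)    [-648 ≡ 146 mod 397]
  = -(73|397)    [397 ≡ 5 mod 8 ⇒ (2|397) = -1]
  = -(397|73)    [QR: 73 ≡ 1 mod 4, sign kept]
  = -(32|73)    [397 ≡ 32 mod 73]
  = -(1|73)    [73 ≡ 1 mod 8 ⇒ (2|73)^5 = +1]
  = -1    [(1|73) = 1]

-1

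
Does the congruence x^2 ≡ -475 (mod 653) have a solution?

(-475|653)
  = (475|653)    [653 ≡ 1 mod 4 ⇒ (-1|653) = +1]
  = (653|475)    [QR: 653 ≡ 1 mod 4, sign kept]
  = (178|475)    [653 ≡ 178 mod 475]
  = -(89|475)    [475 ≡ 3 mod 8 ⇒ (2|475) = -1]
  = -(475|89)    [QR: 89 ≡ 1 mod 4, sign kept]
  = -(30|89)    [475 ≡ 30 mod 89]
  = -(15|89)    [89 ≡ 1 mod 8 ⇒ (2|89) = +1]
  = -(89|15)    [QR: 89 ≡ 1 mod 4, sign kept]
  = -(14|15)    [89 ≡ 14 mod 15]
  = -(7|15)    [15 ≡ 7 mod 8 ⇒ (2|15) = +1]
  = (15|7)    [QR: both ≡ 3 mod 4, sign flips]
  = (1|7)    [15 ≡ 1 mod 7]
  = 1    [(1|7) = 1]
(-475|653) = 1, and 653 is prime, so -475 is a quadratic residue mod 653.

yes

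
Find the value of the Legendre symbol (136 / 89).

Reduce the numerator: 136 ≡ 47 (mod 89), so (136 / 89) = (47 / 89).
89 ≡ 1 (mod 4), so quadratic reciprocity gives (47 / 89) = (89 / 47). Reduce: 89 ≡ 42 (mod 47). Now have (42 / 47).
Factor out 2: 42 = 2·21. Since 47 ≡ 7 (mod 8), (2 / 47) = +1. Now have (21 / 47).
21 ≡ 1 (mod 4), so quadratic reciprocity gives (21 / 47) = (47 / 21). Reduce: 47 ≡ 5 (mod 21). Now have (5 / 21).
5 ≡ 1 (mod 4), so quadratic reciprocity gives (5 / 21) = (21 / 5). Reduce: 21 ≡ 1 (mod 5). Now have (1 / 5).
(1 / 5) = 1. Collecting the sign factors: 1.

1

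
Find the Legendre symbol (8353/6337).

(8353/6337)
  = (2016/6337)    [8353 ≡ 2016 mod 6337]
  = (63/6337)    [6337 ≡ 1 mod 8 ⇒ (2/6337)^5 = +1]
  = (6337/63)    [QR: 6337 ≡ 1 mod 4, sign kept]
  = (37/63)    [6337 ≡ 37 mod 63]
  = (63/37)    [QR: 37 ≡ 1 mod 4, sign kept]
  = (26/37)    [63 ≡ 26 mod 37]
  = -(13/37)    [37 ≡ 5 mod 8 ⇒ (2/37) = -1]
  = -(37/13)    [QR: 13 ≡ 1 mod 4, sign kept]
  = -(11/13)    [37 ≡ 11 mod 13]
  = -(13/11)    [QR: 13 ≡ 1 mod 4, sign kept]
  = -(2/11)    [13 ≡ 2 mod 11]
  = (1/11)    [11 ≡ 3 mod 8 ⇒ (2/11) = -1]
  = 1    [(1/11) = 1]

1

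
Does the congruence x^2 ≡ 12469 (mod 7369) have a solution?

(12469/7369)
  = (5100/7369)    [12469 ≡ 5100 mod 7369]
  = (1275/7369)    [7369 ≡ 1 mod 8 ⇒ (2/7369)^2 = +1]
  = (7369/1275)    [QR: 7369 ≡ 1 mod 4, sign kept]
  = (994/1275)    [7369 ≡ 994 mod 1275]
  = -(497/1275)    [1275 ≡ 3 mod 8 ⇒ (2/1275) = -1]
  = -(1275/497)    [QR: 497 ≡ 1 mod 4, sign kept]
  = -(281/497)    [1275 ≡ 281 mod 497]
  = -(497/281)    [QR: 281 ≡ 1 mod 4, sign kept]
  = -(216/281)    [497 ≡ 216 mod 281]
  = -(27/281)    [281 ≡ 1 mod 8 ⇒ (2/281)^3 = +1]
  = -(281/27)    [QR: 281 ≡ 1 mod 4, sign kept]
  = -(11/27)    [281 ≡ 11 mod 27]
  = (27/11)    [QR: both ≡ 3 mod 4, sign flips]
  = (5/11)    [27 ≡ 5 mod 11]
  = (11/5)    [QR: 5 ≡ 1 mod 4, sign kept]
  = (1/5)    [11 ≡ 1 mod 5]
  = 1    [(1/5) = 1]
The Legendre symbol is 1, so x^2 ≡ 12469 (mod 7369) has solution.

yes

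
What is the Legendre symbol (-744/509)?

Reduce the numerator: -744 ≡ 274 (mod 509), so (-744/509) = (274/509).
Factor out 2: 274 = 2·137. Since 509 ≡ 5 (mod 8), (2/509) = -1. Now have -(137/509).
137 ≡ 1 (mod 4), so quadratic reciprocity gives (137/509) = (509/137). Reduce: 509 ≡ 98 (mod 137). Now have -(98/137).
Factor out 2: 98 = 2·49. Since 137 ≡ 1 (mod 8), (2/137) = +1. Now have -(49/137).
49 ≡ 1 (mod 4), so quadratic reciprocity gives (49/137) = (137/49). Reduce: 137 ≡ 39 (mod 49). Now have -(39/49).
49 ≡ 1 (mod 4), so quadratic reciprocity gives (39/49) = (49/39). Reduce: 49 ≡ 10 (mod 39). Now have -(10/39).
Factor out 2: 10 = 2·5. Since 39 ≡ 7 (mod 8), (2/39) = +1. Now have -(5/39).
5 ≡ 1 (mod 4), so quadratic reciprocity gives (5/39) = (39/5). Reduce: 39 ≡ 4 (mod 5). Now have -(4/5).
Factor out 2: 4 = 2^2. Since 5 ≡ 5 (mod 8), (2/5) = -1, and (2/5)^2 = +1. Now have -(1/5).
(1/5) = 1. Collecting the sign factors: -1.

-1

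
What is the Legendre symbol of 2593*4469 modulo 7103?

By multiplicativity, (2593·4469 / 7103) = (2593 / 7103)·(4469 / 7103).
First factor (2593 / 7103):
2593 ≡ 1 (mod 4), so quadratic reciprocity gives (2593 / 7103) = (7103 / 2593). Reduce: 7103 ≡ 1917 (mod 2593). Now have (1917 / 2593).
1917 ≡ 1 (mod 4), so quadratic reciprocity gives (1917 / 2593) = (2593 / 1917). Reduce: 2593 ≡ 676 (mod 1917). Now have (676 / 1917).
Factor out 2: 676 = 2^2·169. Since 1917 ≡ 5 (mod 8), (2 / 1917) = -1, and (2 / 1917)^2 = +1. Now have (169 / 1917).
169 ≡ 1 (mod 4), so quadratic reciprocity gives (169 / 1917) = (1917 / 169). Reduce: 1917 ≡ 58 (mod 169). Now have (58 / 169).
Factor out 2: 58 = 2·29. Since 169 ≡ 1 (mod 8), (2 / 169) = +1. Now have (29 / 169).
29 ≡ 1 (mod 4), so quadratic reciprocity gives (29 / 169) = (169 / 29). Reduce: 169 ≡ 24 (mod 29). Now have (24 / 29).
Factor out 2: 24 = 2^3·3. Since 29 ≡ 5 (mod 8), (2 / 29) = -1, and (2 / 29)^3 = -1. Now have -(3 / 29).
29 ≡ 1 (mod 4), so quadratic reciprocity gives (3 / 29) = (29 / 3). Reduce: 29 ≡ 2 (mod 3). Now have -(2 / 3).
Factor out 2: 2 = 2. Since 3 ≡ 3 (mod 8), (2 / 3) = -1. Now have (1 / 3).
(1 / 3) = 1. Collecting the sign factors: 1.
Second factor (4469 / 7103):
4469 ≡ 1 (mod 4), so quadratic reciprocity gives (4469 / 7103) = (7103 / 4469). Reduce: 7103 ≡ 2634 (mod 4469). Now have (2634 / 4469).
Factor out 2: 2634 = 2·1317. Since 4469 ≡ 5 (mod 8), (2 / 4469) = -1. Now have -(1317 / 4469).
1317 ≡ 1 (mod 4), so quadratic reciprocity gives (1317 / 4469) = (4469 / 1317). Reduce: 4469 ≡ 518 (mod 1317). Now have -(518 / 1317).
Factor out 2: 518 = 2·259. Since 1317 ≡ 5 (mod 8), (2 / 1317) = -1. Now have (259 / 1317).
1317 ≡ 1 (mod 4), so quadratic reciprocity gives (259 / 1317) = (1317 / 259). Reduce: 1317 ≡ 22 (mod 259). Now have (22 / 259).
Factor out 2: 22 = 2·11. Since 259 ≡ 3 (mod 8), (2 / 259) = -1. Now have -(11 / 259).
Both 11 ≡ 3 and 259 ≡ 3 (mod 4), so reciprocity gives (11 / 259) = -(259 / 11). Reduce: 259 ≡ 6 (mod 11). Now have (6 / 11).
Factor out 2: 6 = 2·3. Since 11 ≡ 3 (mod 8), (2 / 11) = -1. Now have -(3 / 11).
Both 3 ≡ 3 and 11 ≡ 3 (mod 4), so reciprocity gives (3 / 11) = -(11 / 3). Reduce: 11 ≡ 2 (mod 3). Now have (2 / 3).
Factor out 2: 2 = 2. Since 3 ≡ 3 (mod 8), (2 / 3) = -1. Now have -(1 / 3).
(1 / 3) = 1. Collecting the sign factors: -1.
Product: (1)·(-1) = -1.

-1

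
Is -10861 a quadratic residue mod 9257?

(-10861/9257)
  = (7653/9257)    [-10861 ≡ 7653 mod 9257]
  = (9257/7653)    [QR: 7653 ≡ 1 mod 4, sign kept]
  = (1604/7653)    [9257 ≡ 1604 mod 7653]
  = (401/7653)    [7653 ≡ 5 mod 8 ⇒ (2/7653)^2 = +1]
  = (7653/401)    [QR: 401 ≡ 1 mod 4, sign kept]
  = (34/401)    [7653 ≡ 34 mod 401]
  = (17/401)    [401 ≡ 1 mod 8 ⇒ (2/401) = +1]
  = (401/17)    [QR: 17 ≡ 1 mod 4, sign kept]
  = (10/17)    [401 ≡ 10 mod 17]
  = (5/17)    [17 ≡ 1 mod 8 ⇒ (2/17) = +1]
  = (17/5)    [QR: 5 ≡ 1 mod 4, sign kept]
  = (2/5)    [17 ≡ 2 mod 5]
  = -(1/5)    [5 ≡ 5 mod 8 ⇒ (2/5) = -1]
  = -1    [(1/5) = 1]
The Legendre symbol is -1, so x^2 ≡ -10861 (mod 9257) has no solution.

no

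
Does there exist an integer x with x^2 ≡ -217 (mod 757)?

(-217|757)
  = (540|757)    [-217 ≡ 540 mod 757]
  = (135|757)    [757 ≡ 5 mod 8 ⇒ (2|757)^2 = +1]
  = (757|135)    [QR: 757 ≡ 1 mod 4, sign kept]
  = (82|135)    [757 ≡ 82 mod 135]
  = (41|135)    [135 ≡ 7 mod 8 ⇒ (2|135) = +1]
  = (135|41)    [QR: 41 ≡ 1 mod 4, sign kept]
  = (12|41)    [135 ≡ 12 mod 41]
  = (3|41)    [41 ≡ 1 mod 8 ⇒ (2|41)^2 = +1]
  = (41|3)    [QR: 41 ≡ 1 mod 4, sign kept]
  = (2|3)    [41 ≡ 2 mod 3]
  = -(1|3)    [3 ≡ 3 mod 8 ⇒ (2|3) = -1]
  = -1    [(1|3) = 1]
(-217|757) = -1, and 757 is prime, so -217 is not a quadratic residue mod 757.

no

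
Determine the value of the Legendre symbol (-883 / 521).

(-883 / 521)
  = (883 / 521)    [521 ≡ 1 mod 4 ⇒ (-1 / 521) = +1]
  = (362 / 521)    [883 ≡ 362 mod 521]
  = (181 / 521)    [521 ≡ 1 mod 8 ⇒ (2 / 521) = +1]
  = (521 / 181)    [QR: 181 ≡ 1 mod 4, sign kept]
  = (159 / 181)    [521 ≡ 159 mod 181]
  = (181 / 159)    [QR: 181 ≡ 1 mod 4, sign kept]
  = (22 / 159)    [181 ≡ 22 mod 159]
  = (11 / 159)    [159 ≡ 7 mod 8 ⇒ (2 / 159) = +1]
  = -(159 / 11)    [QR: both ≡ 3 mod 4, sign flips]
  = -(5 / 11)    [159 ≡ 5 mod 11]
  = -(11 / 5)    [QR: 5 ≡ 1 mod 4, sign kept]
  = -(1 / 5)    [11 ≡ 1 mod 5]
  = -1    [(1 / 5) = 1]

-1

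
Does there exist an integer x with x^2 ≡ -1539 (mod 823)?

(-1539/823)
  = -(1539/823)    [823 ≡ 3 mod 4 ⇒ (-1/823) = -1]
  = -(716/823)    [1539 ≡ 716 mod 823]
  = -(179/823)    [823 ≡ 7 mod 8 ⇒ (2/823)^2 = +1]
  = (823/179)    [QR: both ≡ 3 mod 4, sign flips]
  = (107/179)    [823 ≡ 107 mod 179]
  = -(179/107)    [QR: both ≡ 3 mod 4, sign flips]
  = -(72/107)    [179 ≡ 72 mod 107]
  = (9/107)    [107 ≡ 3 mod 8 ⇒ (2/107)^3 = -1]
  = (107/9)    [QR: 9 ≡ 1 mod 4, sign kept]
  = (8/9)    [107 ≡ 8 mod 9]
  = (1/9)    [9 ≡ 1 mod 8 ⇒ (2/9)^3 = +1]
  = 1    [(1/9) = 1]
The Legendre symbol is 1, so x^2 ≡ -1539 (mod 823) has solution.

yes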